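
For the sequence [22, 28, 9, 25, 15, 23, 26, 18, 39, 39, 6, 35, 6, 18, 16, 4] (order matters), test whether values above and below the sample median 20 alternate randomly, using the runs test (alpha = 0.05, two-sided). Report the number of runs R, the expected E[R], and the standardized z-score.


Step 1: Compute median = 20; label A = above, B = below.
Labels in order: AABABAABAABABBBB  (n_A = 8, n_B = 8)
Step 2: Count runs R = 10.
Step 3: Under H0 (random ordering), E[R] = 2*n_A*n_B/(n_A+n_B) + 1 = 2*8*8/16 + 1 = 9.0000.
        Var[R] = 2*n_A*n_B*(2*n_A*n_B - n_A - n_B) / ((n_A+n_B)^2 * (n_A+n_B-1)) = 14336/3840 = 3.7333.
        SD[R] = 1.9322.
Step 4: Continuity-corrected z = (R - 0.5 - E[R]) / SD[R] = (10 - 0.5 - 9.0000) / 1.9322 = 0.2588.
Step 5: Two-sided p-value via normal approximation = 2*(1 - Phi(|z|)) = 0.795809.
Step 6: alpha = 0.05. fail to reject H0.

R = 10, z = 0.2588, p = 0.795809, fail to reject H0.


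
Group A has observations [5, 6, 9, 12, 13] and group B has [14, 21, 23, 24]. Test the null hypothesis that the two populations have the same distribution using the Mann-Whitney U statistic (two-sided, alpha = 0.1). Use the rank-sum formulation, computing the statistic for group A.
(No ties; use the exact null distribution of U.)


Step 1: Combine and sort all 9 observations; assign midranks.
sorted (value, group): (5,X), (6,X), (9,X), (12,X), (13,X), (14,Y), (21,Y), (23,Y), (24,Y)
ranks: 5->1, 6->2, 9->3, 12->4, 13->5, 14->6, 21->7, 23->8, 24->9
Step 2: Rank sum for X: R1 = 1 + 2 + 3 + 4 + 5 = 15.
Step 3: U_X = R1 - n1(n1+1)/2 = 15 - 5*6/2 = 15 - 15 = 0.
       U_Y = n1*n2 - U_X = 20 - 0 = 20.
Step 4: No ties, so the exact null distribution of U (based on enumerating the C(9,5) = 126 equally likely rank assignments) gives the two-sided p-value.
Step 5: p-value = 0.015873; compare to alpha = 0.1. reject H0.

U_X = 0, p = 0.015873, reject H0 at alpha = 0.1.


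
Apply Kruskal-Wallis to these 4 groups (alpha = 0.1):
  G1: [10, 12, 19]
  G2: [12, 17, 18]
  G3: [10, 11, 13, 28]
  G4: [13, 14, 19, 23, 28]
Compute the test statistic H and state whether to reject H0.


Step 1: Combine all N = 15 observations and assign midranks.
sorted (value, group, rank): (10,G1,1.5), (10,G3,1.5), (11,G3,3), (12,G1,4.5), (12,G2,4.5), (13,G3,6.5), (13,G4,6.5), (14,G4,8), (17,G2,9), (18,G2,10), (19,G1,11.5), (19,G4,11.5), (23,G4,13), (28,G3,14.5), (28,G4,14.5)
Step 2: Sum ranks within each group.
R_1 = 17.5 (n_1 = 3)
R_2 = 23.5 (n_2 = 3)
R_3 = 25.5 (n_3 = 4)
R_4 = 53.5 (n_4 = 5)
Step 3: H = 12/(N(N+1)) * sum(R_i^2/n_i) - 3(N+1)
     = 12/(15*16) * (17.5^2/3 + 23.5^2/3 + 25.5^2/4 + 53.5^2/5) - 3*16
     = 0.050000 * 1021.18 - 48
     = 3.058958.
Step 4: Ties present; correction factor C = 1 - 30/(15^3 - 15) = 0.991071. Corrected H = 3.058958 / 0.991071 = 3.086517.
Step 5: Under H0, H ~ chi^2(3); p-value = 0.378477.
Step 6: alpha = 0.1. fail to reject H0.

H = 3.0865, df = 3, p = 0.378477, fail to reject H0.


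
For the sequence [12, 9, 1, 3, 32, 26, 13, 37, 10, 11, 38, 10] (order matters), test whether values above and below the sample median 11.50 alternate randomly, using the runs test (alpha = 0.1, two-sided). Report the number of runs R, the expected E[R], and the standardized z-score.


Step 1: Compute median = 11.50; label A = above, B = below.
Labels in order: ABBBAAAABBAB  (n_A = 6, n_B = 6)
Step 2: Count runs R = 6.
Step 3: Under H0 (random ordering), E[R] = 2*n_A*n_B/(n_A+n_B) + 1 = 2*6*6/12 + 1 = 7.0000.
        Var[R] = 2*n_A*n_B*(2*n_A*n_B - n_A - n_B) / ((n_A+n_B)^2 * (n_A+n_B-1)) = 4320/1584 = 2.7273.
        SD[R] = 1.6514.
Step 4: Continuity-corrected z = (R + 0.5 - E[R]) / SD[R] = (6 + 0.5 - 7.0000) / 1.6514 = -0.3028.
Step 5: Two-sided p-value via normal approximation = 2*(1 - Phi(|z|)) = 0.762069.
Step 6: alpha = 0.1. fail to reject H0.

R = 6, z = -0.3028, p = 0.762069, fail to reject H0.


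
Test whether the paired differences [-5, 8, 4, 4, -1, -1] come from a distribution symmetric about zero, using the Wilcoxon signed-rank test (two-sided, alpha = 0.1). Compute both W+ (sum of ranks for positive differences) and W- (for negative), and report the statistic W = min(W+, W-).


Step 1: Drop any zero differences (none here) and take |d_i|.
|d| = [5, 8, 4, 4, 1, 1]
Step 2: Midrank |d_i| (ties get averaged ranks).
ranks: |5|->5, |8|->6, |4|->3.5, |4|->3.5, |1|->1.5, |1|->1.5
Step 3: Attach original signs; sum ranks with positive sign and with negative sign.
W+ = 6 + 3.5 + 3.5 = 13
W- = 5 + 1.5 + 1.5 = 8
(Check: W+ + W- = 21 should equal n(n+1)/2 = 21.)
Step 4: Test statistic W = min(W+, W-) = 8.
Step 5: Ties in |d|, so use the tie-corrected normal approximation.
        E[W] = n(n+1)/4 = 6*7/4 = 10.5.
        Tie groups: |d|=1 (t=2), |d|=4 (t=2); sum(t^3 - t) = 12.
        Var[W] = n(n+1)(2n+1)/24 - sum(t^3-t)/48 = 546/24 - 12/48 = 22.5.
        z = (W - E[W]) / sqrt(Var[W]) = (8 - 10.5) / 4.7434 = -0.5270.
        Two-sided p = 2*Phi(z) = 0.598161.
Step 6: alpha = 0.1. fail to reject H0.

W+ = 13, W- = 8, W = min = 8, p = 0.598161, fail to reject H0.


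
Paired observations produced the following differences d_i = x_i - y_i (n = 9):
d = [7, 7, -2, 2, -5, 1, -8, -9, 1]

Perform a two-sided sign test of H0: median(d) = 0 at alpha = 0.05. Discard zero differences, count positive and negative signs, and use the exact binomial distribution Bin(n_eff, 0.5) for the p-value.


Step 1: Discard zero differences. Original n = 9; n_eff = number of nonzero differences = 9.
Nonzero differences (with sign): +7, +7, -2, +2, -5, +1, -8, -9, +1
Step 2: Count signs: positive = 5, negative = 4.
Step 3: Under H0: P(positive) = 0.5, so the number of positives S ~ Bin(9, 0.5).
Step 4: Two-sided exact p-value = sum of Bin(9,0.5) probabilities at or below the observed probability = 1.000000.
Step 5: alpha = 0.05. fail to reject H0.

n_eff = 9, pos = 5, neg = 4, p = 1.000000, fail to reject H0.


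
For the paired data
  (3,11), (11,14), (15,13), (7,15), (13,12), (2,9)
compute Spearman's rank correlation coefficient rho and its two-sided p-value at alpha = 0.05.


Step 1: Rank x and y separately (midranks; no ties here).
rank(x): 3->2, 11->4, 15->6, 7->3, 13->5, 2->1
rank(y): 11->2, 14->5, 13->4, 15->6, 12->3, 9->1
Step 2: d_i = R_x(i) - R_y(i); compute d_i^2.
  (2-2)^2=0, (4-5)^2=1, (6-4)^2=4, (3-6)^2=9, (5-3)^2=4, (1-1)^2=0
sum(d^2) = 18.
Step 3: rho = 1 - 6*18 / (6*(6^2 - 1)) = 1 - 108/210 = 0.485714.
Step 4: Under H0, t = rho * sqrt((n-2)/(1-rho^2)) = 1.1113 ~ t(4).
Step 5: Two-sided p-value from the t-distribution with 4 df = 0.328723.
Step 6: alpha = 0.05. fail to reject H0.

rho = 0.4857, p = 0.328723, fail to reject H0 at alpha = 0.05.


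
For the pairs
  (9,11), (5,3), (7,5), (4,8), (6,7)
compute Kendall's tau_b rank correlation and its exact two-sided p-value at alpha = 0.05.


Step 1: Enumerate the 10 unordered pairs (i,j) with i<j and classify each by sign(x_j-x_i) * sign(y_j-y_i).
  (1,2):dx=-4,dy=-8->C; (1,3):dx=-2,dy=-6->C; (1,4):dx=-5,dy=-3->C; (1,5):dx=-3,dy=-4->C
  (2,3):dx=+2,dy=+2->C; (2,4):dx=-1,dy=+5->D; (2,5):dx=+1,dy=+4->C; (3,4):dx=-3,dy=+3->D
  (3,5):dx=-1,dy=+2->D; (4,5):dx=+2,dy=-1->D
Step 2: C = 6, D = 4, total pairs = 10.
Step 3: tau = (C - D)/(n(n-1)/2) = (6 - 4)/10 = 0.200000.
Step 4: Exact two-sided p-value (enumerate n! = 120 permutations of y under H0): p = 0.816667.
Step 5: alpha = 0.05. fail to reject H0.

tau_b = 0.2000 (C=6, D=4), p = 0.816667, fail to reject H0.


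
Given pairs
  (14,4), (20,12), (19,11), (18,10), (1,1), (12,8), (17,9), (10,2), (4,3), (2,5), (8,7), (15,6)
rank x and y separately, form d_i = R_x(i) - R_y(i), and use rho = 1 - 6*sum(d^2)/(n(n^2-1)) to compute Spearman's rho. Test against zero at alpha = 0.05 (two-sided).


Step 1: Rank x and y separately (midranks; no ties here).
rank(x): 14->7, 20->12, 19->11, 18->10, 1->1, 12->6, 17->9, 10->5, 4->3, 2->2, 8->4, 15->8
rank(y): 4->4, 12->12, 11->11, 10->10, 1->1, 8->8, 9->9, 2->2, 3->3, 5->5, 7->7, 6->6
Step 2: d_i = R_x(i) - R_y(i); compute d_i^2.
  (7-4)^2=9, (12-12)^2=0, (11-11)^2=0, (10-10)^2=0, (1-1)^2=0, (6-8)^2=4, (9-9)^2=0, (5-2)^2=9, (3-3)^2=0, (2-5)^2=9, (4-7)^2=9, (8-6)^2=4
sum(d^2) = 44.
Step 3: rho = 1 - 6*44 / (12*(12^2 - 1)) = 1 - 264/1716 = 0.846154.
Step 4: Under H0, t = rho * sqrt((n-2)/(1-rho^2)) = 5.0208 ~ t(10).
Step 5: Two-sided p-value from the t-distribution with 10 df = 0.000521.
Step 6: alpha = 0.05. reject H0.

rho = 0.8462, p = 0.000521, reject H0 at alpha = 0.05.


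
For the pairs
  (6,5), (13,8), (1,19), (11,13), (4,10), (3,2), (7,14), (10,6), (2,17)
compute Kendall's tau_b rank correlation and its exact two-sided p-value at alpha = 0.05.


Step 1: Enumerate the 36 unordered pairs (i,j) with i<j and classify each by sign(x_j-x_i) * sign(y_j-y_i).
  (1,2):dx=+7,dy=+3->C; (1,3):dx=-5,dy=+14->D; (1,4):dx=+5,dy=+8->C; (1,5):dx=-2,dy=+5->D
  (1,6):dx=-3,dy=-3->C; (1,7):dx=+1,dy=+9->C; (1,8):dx=+4,dy=+1->C; (1,9):dx=-4,dy=+12->D
  (2,3):dx=-12,dy=+11->D; (2,4):dx=-2,dy=+5->D; (2,5):dx=-9,dy=+2->D; (2,6):dx=-10,dy=-6->C
  (2,7):dx=-6,dy=+6->D; (2,8):dx=-3,dy=-2->C; (2,9):dx=-11,dy=+9->D; (3,4):dx=+10,dy=-6->D
  (3,5):dx=+3,dy=-9->D; (3,6):dx=+2,dy=-17->D; (3,7):dx=+6,dy=-5->D; (3,8):dx=+9,dy=-13->D
  (3,9):dx=+1,dy=-2->D; (4,5):dx=-7,dy=-3->C; (4,6):dx=-8,dy=-11->C; (4,7):dx=-4,dy=+1->D
  (4,8):dx=-1,dy=-7->C; (4,9):dx=-9,dy=+4->D; (5,6):dx=-1,dy=-8->C; (5,7):dx=+3,dy=+4->C
  (5,8):dx=+6,dy=-4->D; (5,9):dx=-2,dy=+7->D; (6,7):dx=+4,dy=+12->C; (6,8):dx=+7,dy=+4->C
  (6,9):dx=-1,dy=+15->D; (7,8):dx=+3,dy=-8->D; (7,9):dx=-5,dy=+3->D; (8,9):dx=-8,dy=+11->D
Step 2: C = 14, D = 22, total pairs = 36.
Step 3: tau = (C - D)/(n(n-1)/2) = (14 - 22)/36 = -0.222222.
Step 4: Exact two-sided p-value (enumerate n! = 362880 permutations of y under H0): p = 0.476709.
Step 5: alpha = 0.05. fail to reject H0.

tau_b = -0.2222 (C=14, D=22), p = 0.476709, fail to reject H0.


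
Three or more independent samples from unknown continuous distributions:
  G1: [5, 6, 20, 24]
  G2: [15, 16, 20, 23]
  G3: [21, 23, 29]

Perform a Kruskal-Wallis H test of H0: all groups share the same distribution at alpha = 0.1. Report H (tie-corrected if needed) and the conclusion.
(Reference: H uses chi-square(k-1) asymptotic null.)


Step 1: Combine all N = 11 observations and assign midranks.
sorted (value, group, rank): (5,G1,1), (6,G1,2), (15,G2,3), (16,G2,4), (20,G1,5.5), (20,G2,5.5), (21,G3,7), (23,G2,8.5), (23,G3,8.5), (24,G1,10), (29,G3,11)
Step 2: Sum ranks within each group.
R_1 = 18.5 (n_1 = 4)
R_2 = 21 (n_2 = 4)
R_3 = 26.5 (n_3 = 3)
Step 3: H = 12/(N(N+1)) * sum(R_i^2/n_i) - 3(N+1)
     = 12/(11*12) * (18.5^2/4 + 21^2/4 + 26.5^2/3) - 3*12
     = 0.090909 * 429.896 - 36
     = 3.081439.
Step 4: Ties present; correction factor C = 1 - 12/(11^3 - 11) = 0.990909. Corrected H = 3.081439 / 0.990909 = 3.109709.
Step 5: Under H0, H ~ chi^2(2); p-value = 0.211220.
Step 6: alpha = 0.1. fail to reject H0.

H = 3.1097, df = 2, p = 0.211220, fail to reject H0.


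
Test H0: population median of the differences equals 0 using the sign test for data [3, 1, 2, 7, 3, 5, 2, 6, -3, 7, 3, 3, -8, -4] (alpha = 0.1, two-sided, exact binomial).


Step 1: Discard zero differences. Original n = 14; n_eff = number of nonzero differences = 14.
Nonzero differences (with sign): +3, +1, +2, +7, +3, +5, +2, +6, -3, +7, +3, +3, -8, -4
Step 2: Count signs: positive = 11, negative = 3.
Step 3: Under H0: P(positive) = 0.5, so the number of positives S ~ Bin(14, 0.5).
Step 4: Two-sided exact p-value = sum of Bin(14,0.5) probabilities at or below the observed probability = 0.057373.
Step 5: alpha = 0.1. reject H0.

n_eff = 14, pos = 11, neg = 3, p = 0.057373, reject H0.


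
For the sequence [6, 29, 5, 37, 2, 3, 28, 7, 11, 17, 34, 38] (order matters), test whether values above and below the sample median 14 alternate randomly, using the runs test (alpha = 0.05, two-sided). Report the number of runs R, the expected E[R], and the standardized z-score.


Step 1: Compute median = 14; label A = above, B = below.
Labels in order: BABABBABBAAA  (n_A = 6, n_B = 6)
Step 2: Count runs R = 8.
Step 3: Under H0 (random ordering), E[R] = 2*n_A*n_B/(n_A+n_B) + 1 = 2*6*6/12 + 1 = 7.0000.
        Var[R] = 2*n_A*n_B*(2*n_A*n_B - n_A - n_B) / ((n_A+n_B)^2 * (n_A+n_B-1)) = 4320/1584 = 2.7273.
        SD[R] = 1.6514.
Step 4: Continuity-corrected z = (R - 0.5 - E[R]) / SD[R] = (8 - 0.5 - 7.0000) / 1.6514 = 0.3028.
Step 5: Two-sided p-value via normal approximation = 2*(1 - Phi(|z|)) = 0.762069.
Step 6: alpha = 0.05. fail to reject H0.

R = 8, z = 0.3028, p = 0.762069, fail to reject H0.


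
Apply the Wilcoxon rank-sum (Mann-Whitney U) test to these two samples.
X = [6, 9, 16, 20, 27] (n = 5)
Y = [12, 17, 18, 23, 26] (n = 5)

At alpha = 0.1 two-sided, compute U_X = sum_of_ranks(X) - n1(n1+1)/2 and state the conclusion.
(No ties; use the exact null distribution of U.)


Step 1: Combine and sort all 10 observations; assign midranks.
sorted (value, group): (6,X), (9,X), (12,Y), (16,X), (17,Y), (18,Y), (20,X), (23,Y), (26,Y), (27,X)
ranks: 6->1, 9->2, 12->3, 16->4, 17->5, 18->6, 20->7, 23->8, 26->9, 27->10
Step 2: Rank sum for X: R1 = 1 + 2 + 4 + 7 + 10 = 24.
Step 3: U_X = R1 - n1(n1+1)/2 = 24 - 5*6/2 = 24 - 15 = 9.
       U_Y = n1*n2 - U_X = 25 - 9 = 16.
Step 4: No ties, so the exact null distribution of U (based on enumerating the C(10,5) = 252 equally likely rank assignments) gives the two-sided p-value.
Step 5: p-value = 0.547619; compare to alpha = 0.1. fail to reject H0.

U_X = 9, p = 0.547619, fail to reject H0 at alpha = 0.1.


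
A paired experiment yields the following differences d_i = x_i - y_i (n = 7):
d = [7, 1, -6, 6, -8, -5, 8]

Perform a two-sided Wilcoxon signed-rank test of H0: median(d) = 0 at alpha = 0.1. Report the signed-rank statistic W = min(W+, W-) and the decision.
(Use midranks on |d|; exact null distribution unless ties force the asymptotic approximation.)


Step 1: Drop any zero differences (none here) and take |d_i|.
|d| = [7, 1, 6, 6, 8, 5, 8]
Step 2: Midrank |d_i| (ties get averaged ranks).
ranks: |7|->5, |1|->1, |6|->3.5, |6|->3.5, |8|->6.5, |5|->2, |8|->6.5
Step 3: Attach original signs; sum ranks with positive sign and with negative sign.
W+ = 5 + 1 + 3.5 + 6.5 = 16
W- = 3.5 + 6.5 + 2 = 12
(Check: W+ + W- = 28 should equal n(n+1)/2 = 28.)
Step 4: Test statistic W = min(W+, W-) = 12.
Step 5: Ties in |d|, so use the tie-corrected normal approximation.
        E[W] = n(n+1)/4 = 7*8/4 = 14.
        Tie groups: |d|=6 (t=2), |d|=8 (t=2); sum(t^3 - t) = 12.
        Var[W] = n(n+1)(2n+1)/24 - sum(t^3-t)/48 = 840/24 - 12/48 = 34.75.
        z = (W - E[W]) / sqrt(Var[W]) = (12 - 14) / 5.8949 = -0.3393.
        Two-sided p = 2*Phi(z) = 0.734402.
Step 6: alpha = 0.1. fail to reject H0.

W+ = 16, W- = 12, W = min = 12, p = 0.734402, fail to reject H0.


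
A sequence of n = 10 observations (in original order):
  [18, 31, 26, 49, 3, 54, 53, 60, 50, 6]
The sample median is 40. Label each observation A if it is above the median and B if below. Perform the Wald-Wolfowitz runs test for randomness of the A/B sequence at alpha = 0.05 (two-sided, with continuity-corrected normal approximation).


Step 1: Compute median = 40; label A = above, B = below.
Labels in order: BBBABAAAAB  (n_A = 5, n_B = 5)
Step 2: Count runs R = 5.
Step 3: Under H0 (random ordering), E[R] = 2*n_A*n_B/(n_A+n_B) + 1 = 2*5*5/10 + 1 = 6.0000.
        Var[R] = 2*n_A*n_B*(2*n_A*n_B - n_A - n_B) / ((n_A+n_B)^2 * (n_A+n_B-1)) = 2000/900 = 2.2222.
        SD[R] = 1.4907.
Step 4: Continuity-corrected z = (R + 0.5 - E[R]) / SD[R] = (5 + 0.5 - 6.0000) / 1.4907 = -0.3354.
Step 5: Two-sided p-value via normal approximation = 2*(1 - Phi(|z|)) = 0.737316.
Step 6: alpha = 0.05. fail to reject H0.

R = 5, z = -0.3354, p = 0.737316, fail to reject H0.


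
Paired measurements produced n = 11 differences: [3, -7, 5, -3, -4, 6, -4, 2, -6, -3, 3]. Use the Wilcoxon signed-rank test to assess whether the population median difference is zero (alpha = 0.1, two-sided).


Step 1: Drop any zero differences (none here) and take |d_i|.
|d| = [3, 7, 5, 3, 4, 6, 4, 2, 6, 3, 3]
Step 2: Midrank |d_i| (ties get averaged ranks).
ranks: |3|->3.5, |7|->11, |5|->8, |3|->3.5, |4|->6.5, |6|->9.5, |4|->6.5, |2|->1, |6|->9.5, |3|->3.5, |3|->3.5
Step 3: Attach original signs; sum ranks with positive sign and with negative sign.
W+ = 3.5 + 8 + 9.5 + 1 + 3.5 = 25.5
W- = 11 + 3.5 + 6.5 + 6.5 + 9.5 + 3.5 = 40.5
(Check: W+ + W- = 66 should equal n(n+1)/2 = 66.)
Step 4: Test statistic W = min(W+, W-) = 25.5.
Step 5: Ties in |d|, so use the tie-corrected normal approximation.
        E[W] = n(n+1)/4 = 11*12/4 = 33.
        Tie groups: |d|=3 (t=4), |d|=4 (t=2), |d|=6 (t=2); sum(t^3 - t) = 72.
        Var[W] = n(n+1)(2n+1)/24 - sum(t^3-t)/48 = 3036/24 - 72/48 = 125.
        z = (W - E[W]) / sqrt(Var[W]) = (25.5 - 33) / 11.1803 = -0.6708.
        Two-sided p = 2*Phi(z) = 0.502335.
Step 6: alpha = 0.1. fail to reject H0.

W+ = 25.5, W- = 40.5, W = min = 25.5, p = 0.502335, fail to reject H0.


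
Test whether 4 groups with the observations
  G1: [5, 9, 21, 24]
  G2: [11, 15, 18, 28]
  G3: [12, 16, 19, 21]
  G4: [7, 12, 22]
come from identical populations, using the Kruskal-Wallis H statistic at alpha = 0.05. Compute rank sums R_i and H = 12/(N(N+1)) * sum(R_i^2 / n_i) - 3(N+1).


Step 1: Combine all N = 15 observations and assign midranks.
sorted (value, group, rank): (5,G1,1), (7,G4,2), (9,G1,3), (11,G2,4), (12,G3,5.5), (12,G4,5.5), (15,G2,7), (16,G3,8), (18,G2,9), (19,G3,10), (21,G1,11.5), (21,G3,11.5), (22,G4,13), (24,G1,14), (28,G2,15)
Step 2: Sum ranks within each group.
R_1 = 29.5 (n_1 = 4)
R_2 = 35 (n_2 = 4)
R_3 = 35 (n_3 = 4)
R_4 = 20.5 (n_4 = 3)
Step 3: H = 12/(N(N+1)) * sum(R_i^2/n_i) - 3(N+1)
     = 12/(15*16) * (29.5^2/4 + 35^2/4 + 35^2/4 + 20.5^2/3) - 3*16
     = 0.050000 * 970.146 - 48
     = 0.507292.
Step 4: Ties present; correction factor C = 1 - 12/(15^3 - 15) = 0.996429. Corrected H = 0.507292 / 0.996429 = 0.509110.
Step 5: Under H0, H ~ chi^2(3); p-value = 0.916885.
Step 6: alpha = 0.05. fail to reject H0.

H = 0.5091, df = 3, p = 0.916885, fail to reject H0.


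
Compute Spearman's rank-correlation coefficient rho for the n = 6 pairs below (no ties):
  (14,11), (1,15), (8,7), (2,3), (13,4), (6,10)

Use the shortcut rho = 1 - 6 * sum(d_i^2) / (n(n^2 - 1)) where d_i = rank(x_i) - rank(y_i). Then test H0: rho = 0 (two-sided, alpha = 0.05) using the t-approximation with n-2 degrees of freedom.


Step 1: Rank x and y separately (midranks; no ties here).
rank(x): 14->6, 1->1, 8->4, 2->2, 13->5, 6->3
rank(y): 11->5, 15->6, 7->3, 3->1, 4->2, 10->4
Step 2: d_i = R_x(i) - R_y(i); compute d_i^2.
  (6-5)^2=1, (1-6)^2=25, (4-3)^2=1, (2-1)^2=1, (5-2)^2=9, (3-4)^2=1
sum(d^2) = 38.
Step 3: rho = 1 - 6*38 / (6*(6^2 - 1)) = 1 - 228/210 = -0.085714.
Step 4: Under H0, t = rho * sqrt((n-2)/(1-rho^2)) = -0.1721 ~ t(4).
Step 5: Two-sided p-value from the t-distribution with 4 df = 0.871743.
Step 6: alpha = 0.05. fail to reject H0.

rho = -0.0857, p = 0.871743, fail to reject H0 at alpha = 0.05.


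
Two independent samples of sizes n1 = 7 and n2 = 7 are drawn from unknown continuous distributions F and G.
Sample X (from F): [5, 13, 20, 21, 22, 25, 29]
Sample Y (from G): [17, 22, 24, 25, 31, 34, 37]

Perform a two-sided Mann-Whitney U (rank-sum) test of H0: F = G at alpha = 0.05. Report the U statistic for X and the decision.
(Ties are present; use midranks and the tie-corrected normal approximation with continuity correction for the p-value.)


Step 1: Combine and sort all 14 observations; assign midranks.
sorted (value, group): (5,X), (13,X), (17,Y), (20,X), (21,X), (22,X), (22,Y), (24,Y), (25,X), (25,Y), (29,X), (31,Y), (34,Y), (37,Y)
ranks: 5->1, 13->2, 17->3, 20->4, 21->5, 22->6.5, 22->6.5, 24->8, 25->9.5, 25->9.5, 29->11, 31->12, 34->13, 37->14
Step 2: Rank sum for X: R1 = 1 + 2 + 4 + 5 + 6.5 + 9.5 + 11 = 39.
Step 3: U_X = R1 - n1(n1+1)/2 = 39 - 7*8/2 = 39 - 28 = 11.
       U_Y = n1*n2 - U_X = 49 - 11 = 38.
Step 4: Ties are present, so use the tie-corrected normal approximation (with continuity correction) for the p-value.
Step 5: p-value = 0.095964; compare to alpha = 0.05. fail to reject H0.

U_X = 11, p = 0.095964, fail to reject H0 at alpha = 0.05.


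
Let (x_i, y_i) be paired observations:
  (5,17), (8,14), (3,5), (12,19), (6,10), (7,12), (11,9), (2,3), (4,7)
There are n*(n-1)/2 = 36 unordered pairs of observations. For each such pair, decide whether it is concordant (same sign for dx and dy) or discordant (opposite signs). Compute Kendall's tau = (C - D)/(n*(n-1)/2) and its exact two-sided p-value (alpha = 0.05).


Step 1: Enumerate the 36 unordered pairs (i,j) with i<j and classify each by sign(x_j-x_i) * sign(y_j-y_i).
  (1,2):dx=+3,dy=-3->D; (1,3):dx=-2,dy=-12->C; (1,4):dx=+7,dy=+2->C; (1,5):dx=+1,dy=-7->D
  (1,6):dx=+2,dy=-5->D; (1,7):dx=+6,dy=-8->D; (1,8):dx=-3,dy=-14->C; (1,9):dx=-1,dy=-10->C
  (2,3):dx=-5,dy=-9->C; (2,4):dx=+4,dy=+5->C; (2,5):dx=-2,dy=-4->C; (2,6):dx=-1,dy=-2->C
  (2,7):dx=+3,dy=-5->D; (2,8):dx=-6,dy=-11->C; (2,9):dx=-4,dy=-7->C; (3,4):dx=+9,dy=+14->C
  (3,5):dx=+3,dy=+5->C; (3,6):dx=+4,dy=+7->C; (3,7):dx=+8,dy=+4->C; (3,8):dx=-1,dy=-2->C
  (3,9):dx=+1,dy=+2->C; (4,5):dx=-6,dy=-9->C; (4,6):dx=-5,dy=-7->C; (4,7):dx=-1,dy=-10->C
  (4,8):dx=-10,dy=-16->C; (4,9):dx=-8,dy=-12->C; (5,6):dx=+1,dy=+2->C; (5,7):dx=+5,dy=-1->D
  (5,8):dx=-4,dy=-7->C; (5,9):dx=-2,dy=-3->C; (6,7):dx=+4,dy=-3->D; (6,8):dx=-5,dy=-9->C
  (6,9):dx=-3,dy=-5->C; (7,8):dx=-9,dy=-6->C; (7,9):dx=-7,dy=-2->C; (8,9):dx=+2,dy=+4->C
Step 2: C = 29, D = 7, total pairs = 36.
Step 3: tau = (C - D)/(n(n-1)/2) = (29 - 7)/36 = 0.611111.
Step 4: Exact two-sided p-value (enumerate n! = 362880 permutations of y under H0): p = 0.024741.
Step 5: alpha = 0.05. reject H0.

tau_b = 0.6111 (C=29, D=7), p = 0.024741, reject H0.


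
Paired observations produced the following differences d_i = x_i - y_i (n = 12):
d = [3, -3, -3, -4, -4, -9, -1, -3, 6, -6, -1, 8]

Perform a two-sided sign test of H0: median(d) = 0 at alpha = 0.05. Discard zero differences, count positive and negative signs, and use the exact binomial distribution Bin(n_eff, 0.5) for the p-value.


Step 1: Discard zero differences. Original n = 12; n_eff = number of nonzero differences = 12.
Nonzero differences (with sign): +3, -3, -3, -4, -4, -9, -1, -3, +6, -6, -1, +8
Step 2: Count signs: positive = 3, negative = 9.
Step 3: Under H0: P(positive) = 0.5, so the number of positives S ~ Bin(12, 0.5).
Step 4: Two-sided exact p-value = sum of Bin(12,0.5) probabilities at or below the observed probability = 0.145996.
Step 5: alpha = 0.05. fail to reject H0.

n_eff = 12, pos = 3, neg = 9, p = 0.145996, fail to reject H0.


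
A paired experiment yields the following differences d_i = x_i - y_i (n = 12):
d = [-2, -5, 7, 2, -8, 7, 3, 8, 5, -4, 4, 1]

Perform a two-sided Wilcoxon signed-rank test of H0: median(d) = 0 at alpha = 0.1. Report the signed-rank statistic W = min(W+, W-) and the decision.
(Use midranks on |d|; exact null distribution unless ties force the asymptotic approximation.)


Step 1: Drop any zero differences (none here) and take |d_i|.
|d| = [2, 5, 7, 2, 8, 7, 3, 8, 5, 4, 4, 1]
Step 2: Midrank |d_i| (ties get averaged ranks).
ranks: |2|->2.5, |5|->7.5, |7|->9.5, |2|->2.5, |8|->11.5, |7|->9.5, |3|->4, |8|->11.5, |5|->7.5, |4|->5.5, |4|->5.5, |1|->1
Step 3: Attach original signs; sum ranks with positive sign and with negative sign.
W+ = 9.5 + 2.5 + 9.5 + 4 + 11.5 + 7.5 + 5.5 + 1 = 51
W- = 2.5 + 7.5 + 11.5 + 5.5 = 27
(Check: W+ + W- = 78 should equal n(n+1)/2 = 78.)
Step 4: Test statistic W = min(W+, W-) = 27.
Step 5: Ties in |d|, so use the tie-corrected normal approximation.
        E[W] = n(n+1)/4 = 12*13/4 = 39.
        Tie groups: |d|=2 (t=2), |d|=4 (t=2), |d|=5 (t=2), |d|=7 (t=2), |d|=8 (t=2); sum(t^3 - t) = 30.
        Var[W] = n(n+1)(2n+1)/24 - sum(t^3-t)/48 = 3900/24 - 30/48 = 161.875.
        z = (W - E[W]) / sqrt(Var[W]) = (27 - 39) / 12.7230 = -0.9432.
        Two-sided p = 2*Phi(z) = 0.345592.
Step 6: alpha = 0.1. fail to reject H0.

W+ = 51, W- = 27, W = min = 27, p = 0.345592, fail to reject H0.


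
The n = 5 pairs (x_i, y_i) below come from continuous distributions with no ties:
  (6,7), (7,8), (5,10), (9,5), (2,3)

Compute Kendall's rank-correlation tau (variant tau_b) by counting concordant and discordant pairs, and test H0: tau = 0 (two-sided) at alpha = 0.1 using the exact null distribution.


Step 1: Enumerate the 10 unordered pairs (i,j) with i<j and classify each by sign(x_j-x_i) * sign(y_j-y_i).
  (1,2):dx=+1,dy=+1->C; (1,3):dx=-1,dy=+3->D; (1,4):dx=+3,dy=-2->D; (1,5):dx=-4,dy=-4->C
  (2,3):dx=-2,dy=+2->D; (2,4):dx=+2,dy=-3->D; (2,5):dx=-5,dy=-5->C; (3,4):dx=+4,dy=-5->D
  (3,5):dx=-3,dy=-7->C; (4,5):dx=-7,dy=-2->C
Step 2: C = 5, D = 5, total pairs = 10.
Step 3: tau = (C - D)/(n(n-1)/2) = (5 - 5)/10 = 0.000000.
Step 4: Exact two-sided p-value (enumerate n! = 120 permutations of y under H0): p = 1.000000.
Step 5: alpha = 0.1. fail to reject H0.

tau_b = 0.0000 (C=5, D=5), p = 1.000000, fail to reject H0.


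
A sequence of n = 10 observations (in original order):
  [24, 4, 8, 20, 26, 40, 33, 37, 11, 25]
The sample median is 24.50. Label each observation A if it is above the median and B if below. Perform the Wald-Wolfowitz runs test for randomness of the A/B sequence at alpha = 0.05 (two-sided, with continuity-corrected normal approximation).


Step 1: Compute median = 24.50; label A = above, B = below.
Labels in order: BBBBAAAABA  (n_A = 5, n_B = 5)
Step 2: Count runs R = 4.
Step 3: Under H0 (random ordering), E[R] = 2*n_A*n_B/(n_A+n_B) + 1 = 2*5*5/10 + 1 = 6.0000.
        Var[R] = 2*n_A*n_B*(2*n_A*n_B - n_A - n_B) / ((n_A+n_B)^2 * (n_A+n_B-1)) = 2000/900 = 2.2222.
        SD[R] = 1.4907.
Step 4: Continuity-corrected z = (R + 0.5 - E[R]) / SD[R] = (4 + 0.5 - 6.0000) / 1.4907 = -1.0062.
Step 5: Two-sided p-value via normal approximation = 2*(1 - Phi(|z|)) = 0.314305.
Step 6: alpha = 0.05. fail to reject H0.

R = 4, z = -1.0062, p = 0.314305, fail to reject H0.


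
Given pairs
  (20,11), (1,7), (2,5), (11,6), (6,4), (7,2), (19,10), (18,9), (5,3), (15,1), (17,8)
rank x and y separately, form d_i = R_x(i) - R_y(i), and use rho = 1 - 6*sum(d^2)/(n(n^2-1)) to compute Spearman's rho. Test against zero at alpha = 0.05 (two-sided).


Step 1: Rank x and y separately (midranks; no ties here).
rank(x): 20->11, 1->1, 2->2, 11->6, 6->4, 7->5, 19->10, 18->9, 5->3, 15->7, 17->8
rank(y): 11->11, 7->7, 5->5, 6->6, 4->4, 2->2, 10->10, 9->9, 3->3, 1->1, 8->8
Step 2: d_i = R_x(i) - R_y(i); compute d_i^2.
  (11-11)^2=0, (1-7)^2=36, (2-5)^2=9, (6-6)^2=0, (4-4)^2=0, (5-2)^2=9, (10-10)^2=0, (9-9)^2=0, (3-3)^2=0, (7-1)^2=36, (8-8)^2=0
sum(d^2) = 90.
Step 3: rho = 1 - 6*90 / (11*(11^2 - 1)) = 1 - 540/1320 = 0.590909.
Step 4: Under H0, t = rho * sqrt((n-2)/(1-rho^2)) = 2.1974 ~ t(9).
Step 5: Two-sided p-value from the t-distribution with 9 df = 0.055576.
Step 6: alpha = 0.05. fail to reject H0.

rho = 0.5909, p = 0.055576, fail to reject H0 at alpha = 0.05.


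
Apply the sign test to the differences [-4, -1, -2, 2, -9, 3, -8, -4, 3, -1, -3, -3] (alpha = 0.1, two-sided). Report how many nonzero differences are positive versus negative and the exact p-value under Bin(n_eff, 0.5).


Step 1: Discard zero differences. Original n = 12; n_eff = number of nonzero differences = 12.
Nonzero differences (with sign): -4, -1, -2, +2, -9, +3, -8, -4, +3, -1, -3, -3
Step 2: Count signs: positive = 3, negative = 9.
Step 3: Under H0: P(positive) = 0.5, so the number of positives S ~ Bin(12, 0.5).
Step 4: Two-sided exact p-value = sum of Bin(12,0.5) probabilities at or below the observed probability = 0.145996.
Step 5: alpha = 0.1. fail to reject H0.

n_eff = 12, pos = 3, neg = 9, p = 0.145996, fail to reject H0.


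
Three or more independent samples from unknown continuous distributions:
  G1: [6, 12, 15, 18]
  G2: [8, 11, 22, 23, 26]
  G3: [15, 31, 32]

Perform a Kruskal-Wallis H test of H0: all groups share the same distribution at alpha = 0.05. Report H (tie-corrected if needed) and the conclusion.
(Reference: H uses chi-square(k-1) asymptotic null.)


Step 1: Combine all N = 12 observations and assign midranks.
sorted (value, group, rank): (6,G1,1), (8,G2,2), (11,G2,3), (12,G1,4), (15,G1,5.5), (15,G3,5.5), (18,G1,7), (22,G2,8), (23,G2,9), (26,G2,10), (31,G3,11), (32,G3,12)
Step 2: Sum ranks within each group.
R_1 = 17.5 (n_1 = 4)
R_2 = 32 (n_2 = 5)
R_3 = 28.5 (n_3 = 3)
Step 3: H = 12/(N(N+1)) * sum(R_i^2/n_i) - 3(N+1)
     = 12/(12*13) * (17.5^2/4 + 32^2/5 + 28.5^2/3) - 3*13
     = 0.076923 * 552.112 - 39
     = 3.470192.
Step 4: Ties present; correction factor C = 1 - 6/(12^3 - 12) = 0.996503. Corrected H = 3.470192 / 0.996503 = 3.482368.
Step 5: Under H0, H ~ chi^2(2); p-value = 0.175313.
Step 6: alpha = 0.05. fail to reject H0.

H = 3.4824, df = 2, p = 0.175313, fail to reject H0.


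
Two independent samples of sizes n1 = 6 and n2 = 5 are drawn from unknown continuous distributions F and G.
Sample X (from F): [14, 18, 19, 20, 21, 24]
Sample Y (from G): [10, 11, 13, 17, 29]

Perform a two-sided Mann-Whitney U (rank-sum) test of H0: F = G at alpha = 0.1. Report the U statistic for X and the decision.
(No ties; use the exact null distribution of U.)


Step 1: Combine and sort all 11 observations; assign midranks.
sorted (value, group): (10,Y), (11,Y), (13,Y), (14,X), (17,Y), (18,X), (19,X), (20,X), (21,X), (24,X), (29,Y)
ranks: 10->1, 11->2, 13->3, 14->4, 17->5, 18->6, 19->7, 20->8, 21->9, 24->10, 29->11
Step 2: Rank sum for X: R1 = 4 + 6 + 7 + 8 + 9 + 10 = 44.
Step 3: U_X = R1 - n1(n1+1)/2 = 44 - 6*7/2 = 44 - 21 = 23.
       U_Y = n1*n2 - U_X = 30 - 23 = 7.
Step 4: No ties, so the exact null distribution of U (based on enumerating the C(11,6) = 462 equally likely rank assignments) gives the two-sided p-value.
Step 5: p-value = 0.177489; compare to alpha = 0.1. fail to reject H0.

U_X = 23, p = 0.177489, fail to reject H0 at alpha = 0.1.


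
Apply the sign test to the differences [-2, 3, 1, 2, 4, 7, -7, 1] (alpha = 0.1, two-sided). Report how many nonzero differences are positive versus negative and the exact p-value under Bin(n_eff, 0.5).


Step 1: Discard zero differences. Original n = 8; n_eff = number of nonzero differences = 8.
Nonzero differences (with sign): -2, +3, +1, +2, +4, +7, -7, +1
Step 2: Count signs: positive = 6, negative = 2.
Step 3: Under H0: P(positive) = 0.5, so the number of positives S ~ Bin(8, 0.5).
Step 4: Two-sided exact p-value = sum of Bin(8,0.5) probabilities at or below the observed probability = 0.289062.
Step 5: alpha = 0.1. fail to reject H0.

n_eff = 8, pos = 6, neg = 2, p = 0.289062, fail to reject H0.


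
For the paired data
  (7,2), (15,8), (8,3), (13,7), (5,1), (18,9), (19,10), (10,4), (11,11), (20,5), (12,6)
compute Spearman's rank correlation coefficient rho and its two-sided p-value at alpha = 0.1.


Step 1: Rank x and y separately (midranks; no ties here).
rank(x): 7->2, 15->8, 8->3, 13->7, 5->1, 18->9, 19->10, 10->4, 11->5, 20->11, 12->6
rank(y): 2->2, 8->8, 3->3, 7->7, 1->1, 9->9, 10->10, 4->4, 11->11, 5->5, 6->6
Step 2: d_i = R_x(i) - R_y(i); compute d_i^2.
  (2-2)^2=0, (8-8)^2=0, (3-3)^2=0, (7-7)^2=0, (1-1)^2=0, (9-9)^2=0, (10-10)^2=0, (4-4)^2=0, (5-11)^2=36, (11-5)^2=36, (6-6)^2=0
sum(d^2) = 72.
Step 3: rho = 1 - 6*72 / (11*(11^2 - 1)) = 1 - 432/1320 = 0.672727.
Step 4: Under H0, t = rho * sqrt((n-2)/(1-rho^2)) = 2.7277 ~ t(9).
Step 5: Two-sided p-value from the t-distribution with 9 df = 0.023313.
Step 6: alpha = 0.1. reject H0.

rho = 0.6727, p = 0.023313, reject H0 at alpha = 0.1.


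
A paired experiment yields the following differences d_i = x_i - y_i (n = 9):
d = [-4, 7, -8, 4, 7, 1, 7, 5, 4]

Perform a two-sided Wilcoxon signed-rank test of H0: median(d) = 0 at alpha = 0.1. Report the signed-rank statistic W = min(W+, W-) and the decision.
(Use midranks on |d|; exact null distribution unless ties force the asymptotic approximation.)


Step 1: Drop any zero differences (none here) and take |d_i|.
|d| = [4, 7, 8, 4, 7, 1, 7, 5, 4]
Step 2: Midrank |d_i| (ties get averaged ranks).
ranks: |4|->3, |7|->7, |8|->9, |4|->3, |7|->7, |1|->1, |7|->7, |5|->5, |4|->3
Step 3: Attach original signs; sum ranks with positive sign and with negative sign.
W+ = 7 + 3 + 7 + 1 + 7 + 5 + 3 = 33
W- = 3 + 9 = 12
(Check: W+ + W- = 45 should equal n(n+1)/2 = 45.)
Step 4: Test statistic W = min(W+, W-) = 12.
Step 5: Ties in |d|, so use the tie-corrected normal approximation.
        E[W] = n(n+1)/4 = 9*10/4 = 22.5.
        Tie groups: |d|=4 (t=3), |d|=7 (t=3); sum(t^3 - t) = 48.
        Var[W] = n(n+1)(2n+1)/24 - sum(t^3-t)/48 = 1710/24 - 48/48 = 70.25.
        z = (W - E[W]) / sqrt(Var[W]) = (12 - 22.5) / 8.3815 = -1.2528.
        Two-sided p = 2*Phi(z) = 0.210295.
Step 6: alpha = 0.1. fail to reject H0.

W+ = 33, W- = 12, W = min = 12, p = 0.210295, fail to reject H0.


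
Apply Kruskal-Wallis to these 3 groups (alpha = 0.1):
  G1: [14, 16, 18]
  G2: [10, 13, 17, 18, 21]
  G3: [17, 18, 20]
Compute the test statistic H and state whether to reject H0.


Step 1: Combine all N = 11 observations and assign midranks.
sorted (value, group, rank): (10,G2,1), (13,G2,2), (14,G1,3), (16,G1,4), (17,G2,5.5), (17,G3,5.5), (18,G1,8), (18,G2,8), (18,G3,8), (20,G3,10), (21,G2,11)
Step 2: Sum ranks within each group.
R_1 = 15 (n_1 = 3)
R_2 = 27.5 (n_2 = 5)
R_3 = 23.5 (n_3 = 3)
Step 3: H = 12/(N(N+1)) * sum(R_i^2/n_i) - 3(N+1)
     = 12/(11*12) * (15^2/3 + 27.5^2/5 + 23.5^2/3) - 3*12
     = 0.090909 * 410.333 - 36
     = 1.303030.
Step 4: Ties present; correction factor C = 1 - 30/(11^3 - 11) = 0.977273. Corrected H = 1.303030 / 0.977273 = 1.333333.
Step 5: Under H0, H ~ chi^2(2); p-value = 0.513417.
Step 6: alpha = 0.1. fail to reject H0.

H = 1.3333, df = 2, p = 0.513417, fail to reject H0.


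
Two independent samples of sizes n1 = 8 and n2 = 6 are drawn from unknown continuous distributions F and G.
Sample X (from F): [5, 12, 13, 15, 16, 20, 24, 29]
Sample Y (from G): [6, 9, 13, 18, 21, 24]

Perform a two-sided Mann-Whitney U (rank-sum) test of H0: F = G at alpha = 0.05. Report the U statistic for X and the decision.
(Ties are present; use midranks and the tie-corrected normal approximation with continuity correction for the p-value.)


Step 1: Combine and sort all 14 observations; assign midranks.
sorted (value, group): (5,X), (6,Y), (9,Y), (12,X), (13,X), (13,Y), (15,X), (16,X), (18,Y), (20,X), (21,Y), (24,X), (24,Y), (29,X)
ranks: 5->1, 6->2, 9->3, 12->4, 13->5.5, 13->5.5, 15->7, 16->8, 18->9, 20->10, 21->11, 24->12.5, 24->12.5, 29->14
Step 2: Rank sum for X: R1 = 1 + 4 + 5.5 + 7 + 8 + 10 + 12.5 + 14 = 62.
Step 3: U_X = R1 - n1(n1+1)/2 = 62 - 8*9/2 = 62 - 36 = 26.
       U_Y = n1*n2 - U_X = 48 - 26 = 22.
Step 4: Ties are present, so use the tie-corrected normal approximation (with continuity correction) for the p-value.
Step 5: p-value = 0.846116; compare to alpha = 0.05. fail to reject H0.

U_X = 26, p = 0.846116, fail to reject H0 at alpha = 0.05.


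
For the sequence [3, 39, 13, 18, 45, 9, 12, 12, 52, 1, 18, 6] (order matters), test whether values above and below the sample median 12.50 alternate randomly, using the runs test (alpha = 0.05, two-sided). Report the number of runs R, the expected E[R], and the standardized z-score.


Step 1: Compute median = 12.50; label A = above, B = below.
Labels in order: BAAAABBBABAB  (n_A = 6, n_B = 6)
Step 2: Count runs R = 7.
Step 3: Under H0 (random ordering), E[R] = 2*n_A*n_B/(n_A+n_B) + 1 = 2*6*6/12 + 1 = 7.0000.
        Var[R] = 2*n_A*n_B*(2*n_A*n_B - n_A - n_B) / ((n_A+n_B)^2 * (n_A+n_B-1)) = 4320/1584 = 2.7273.
        SD[R] = 1.6514.
Step 4: R = E[R], so z = 0 with no continuity correction.
Step 5: Two-sided p-value via normal approximation = 2*(1 - Phi(|z|)) = 1.000000.
Step 6: alpha = 0.05. fail to reject H0.

R = 7, z = 0.0000, p = 1.000000, fail to reject H0.


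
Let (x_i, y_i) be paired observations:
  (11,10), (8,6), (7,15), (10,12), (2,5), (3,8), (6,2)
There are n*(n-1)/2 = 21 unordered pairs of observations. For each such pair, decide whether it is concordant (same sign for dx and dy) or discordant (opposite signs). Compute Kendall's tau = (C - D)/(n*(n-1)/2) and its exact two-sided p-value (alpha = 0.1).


Step 1: Enumerate the 21 unordered pairs (i,j) with i<j and classify each by sign(x_j-x_i) * sign(y_j-y_i).
  (1,2):dx=-3,dy=-4->C; (1,3):dx=-4,dy=+5->D; (1,4):dx=-1,dy=+2->D; (1,5):dx=-9,dy=-5->C
  (1,6):dx=-8,dy=-2->C; (1,7):dx=-5,dy=-8->C; (2,3):dx=-1,dy=+9->D; (2,4):dx=+2,dy=+6->C
  (2,5):dx=-6,dy=-1->C; (2,6):dx=-5,dy=+2->D; (2,7):dx=-2,dy=-4->C; (3,4):dx=+3,dy=-3->D
  (3,5):dx=-5,dy=-10->C; (3,6):dx=-4,dy=-7->C; (3,7):dx=-1,dy=-13->C; (4,5):dx=-8,dy=-7->C
  (4,6):dx=-7,dy=-4->C; (4,7):dx=-4,dy=-10->C; (5,6):dx=+1,dy=+3->C; (5,7):dx=+4,dy=-3->D
  (6,7):dx=+3,dy=-6->D
Step 2: C = 14, D = 7, total pairs = 21.
Step 3: tau = (C - D)/(n(n-1)/2) = (14 - 7)/21 = 0.333333.
Step 4: Exact two-sided p-value (enumerate n! = 5040 permutations of y under H0): p = 0.381349.
Step 5: alpha = 0.1. fail to reject H0.

tau_b = 0.3333 (C=14, D=7), p = 0.381349, fail to reject H0.


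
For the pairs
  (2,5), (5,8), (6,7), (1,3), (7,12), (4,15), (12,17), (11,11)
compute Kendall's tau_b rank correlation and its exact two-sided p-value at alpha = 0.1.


Step 1: Enumerate the 28 unordered pairs (i,j) with i<j and classify each by sign(x_j-x_i) * sign(y_j-y_i).
  (1,2):dx=+3,dy=+3->C; (1,3):dx=+4,dy=+2->C; (1,4):dx=-1,dy=-2->C; (1,5):dx=+5,dy=+7->C
  (1,6):dx=+2,dy=+10->C; (1,7):dx=+10,dy=+12->C; (1,8):dx=+9,dy=+6->C; (2,3):dx=+1,dy=-1->D
  (2,4):dx=-4,dy=-5->C; (2,5):dx=+2,dy=+4->C; (2,6):dx=-1,dy=+7->D; (2,7):dx=+7,dy=+9->C
  (2,8):dx=+6,dy=+3->C; (3,4):dx=-5,dy=-4->C; (3,5):dx=+1,dy=+5->C; (3,6):dx=-2,dy=+8->D
  (3,7):dx=+6,dy=+10->C; (3,8):dx=+5,dy=+4->C; (4,5):dx=+6,dy=+9->C; (4,6):dx=+3,dy=+12->C
  (4,7):dx=+11,dy=+14->C; (4,8):dx=+10,dy=+8->C; (5,6):dx=-3,dy=+3->D; (5,7):dx=+5,dy=+5->C
  (5,8):dx=+4,dy=-1->D; (6,7):dx=+8,dy=+2->C; (6,8):dx=+7,dy=-4->D; (7,8):dx=-1,dy=-6->C
Step 2: C = 22, D = 6, total pairs = 28.
Step 3: tau = (C - D)/(n(n-1)/2) = (22 - 6)/28 = 0.571429.
Step 4: Exact two-sided p-value (enumerate n! = 40320 permutations of y under H0): p = 0.061012.
Step 5: alpha = 0.1. reject H0.

tau_b = 0.5714 (C=22, D=6), p = 0.061012, reject H0.


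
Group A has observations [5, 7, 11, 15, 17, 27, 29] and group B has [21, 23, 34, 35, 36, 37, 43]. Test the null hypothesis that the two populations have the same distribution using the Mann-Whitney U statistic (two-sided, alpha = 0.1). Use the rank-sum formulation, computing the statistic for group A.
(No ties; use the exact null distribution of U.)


Step 1: Combine and sort all 14 observations; assign midranks.
sorted (value, group): (5,X), (7,X), (11,X), (15,X), (17,X), (21,Y), (23,Y), (27,X), (29,X), (34,Y), (35,Y), (36,Y), (37,Y), (43,Y)
ranks: 5->1, 7->2, 11->3, 15->4, 17->5, 21->6, 23->7, 27->8, 29->9, 34->10, 35->11, 36->12, 37->13, 43->14
Step 2: Rank sum for X: R1 = 1 + 2 + 3 + 4 + 5 + 8 + 9 = 32.
Step 3: U_X = R1 - n1(n1+1)/2 = 32 - 7*8/2 = 32 - 28 = 4.
       U_Y = n1*n2 - U_X = 49 - 4 = 45.
Step 4: No ties, so the exact null distribution of U (based on enumerating the C(14,7) = 3432 equally likely rank assignments) gives the two-sided p-value.
Step 5: p-value = 0.006993; compare to alpha = 0.1. reject H0.

U_X = 4, p = 0.006993, reject H0 at alpha = 0.1.


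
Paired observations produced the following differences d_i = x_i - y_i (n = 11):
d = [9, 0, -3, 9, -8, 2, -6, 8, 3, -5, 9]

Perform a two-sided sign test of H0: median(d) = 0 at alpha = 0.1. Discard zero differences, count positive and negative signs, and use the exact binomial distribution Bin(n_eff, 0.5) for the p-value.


Step 1: Discard zero differences. Original n = 11; n_eff = number of nonzero differences = 10.
Nonzero differences (with sign): +9, -3, +9, -8, +2, -6, +8, +3, -5, +9
Step 2: Count signs: positive = 6, negative = 4.
Step 3: Under H0: P(positive) = 0.5, so the number of positives S ~ Bin(10, 0.5).
Step 4: Two-sided exact p-value = sum of Bin(10,0.5) probabilities at or below the observed probability = 0.753906.
Step 5: alpha = 0.1. fail to reject H0.

n_eff = 10, pos = 6, neg = 4, p = 0.753906, fail to reject H0.


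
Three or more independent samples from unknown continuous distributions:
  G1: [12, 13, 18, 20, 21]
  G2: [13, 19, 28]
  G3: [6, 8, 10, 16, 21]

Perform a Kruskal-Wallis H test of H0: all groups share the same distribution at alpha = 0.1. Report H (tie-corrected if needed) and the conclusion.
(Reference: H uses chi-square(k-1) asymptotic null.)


Step 1: Combine all N = 13 observations and assign midranks.
sorted (value, group, rank): (6,G3,1), (8,G3,2), (10,G3,3), (12,G1,4), (13,G1,5.5), (13,G2,5.5), (16,G3,7), (18,G1,8), (19,G2,9), (20,G1,10), (21,G1,11.5), (21,G3,11.5), (28,G2,13)
Step 2: Sum ranks within each group.
R_1 = 39 (n_1 = 5)
R_2 = 27.5 (n_2 = 3)
R_3 = 24.5 (n_3 = 5)
Step 3: H = 12/(N(N+1)) * sum(R_i^2/n_i) - 3(N+1)
     = 12/(13*14) * (39^2/5 + 27.5^2/3 + 24.5^2/5) - 3*14
     = 0.065934 * 676.333 - 42
     = 2.593407.
Step 4: Ties present; correction factor C = 1 - 12/(13^3 - 13) = 0.994505. Corrected H = 2.593407 / 0.994505 = 2.607735.
Step 5: Under H0, H ~ chi^2(2); p-value = 0.271480.
Step 6: alpha = 0.1. fail to reject H0.

H = 2.6077, df = 2, p = 0.271480, fail to reject H0.
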